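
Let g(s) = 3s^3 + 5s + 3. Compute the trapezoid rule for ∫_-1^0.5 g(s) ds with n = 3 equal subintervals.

Δs = (0.5 − (-1))/3 = 0.5.
g(-1) = -5, g(-0.5) = 0.125, g(0) = 3, g(0.5) = 5.875.
T_3 = (Δs/2)·[g(s_0) + 2g(s_1) + 2g(s_2) + g(s_3)].
Sum = 1.78125.

1.78125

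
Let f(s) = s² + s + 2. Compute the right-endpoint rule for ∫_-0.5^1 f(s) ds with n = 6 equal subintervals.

Δs = (1 − (-0.5))/6 = 0.25.
Right endpoints: -0.25, 0, 0.25, 0.5, 0.75, 1.
f(-0.25) = 1.8125, f(0) = 2, f(0.25) = 2.3125, f(0.5) = 2.75, f(0.75) = 3.3125, f(1) = 4.
Sum = Δs · [f(-0.25) + f(0) + f(0.25) + ...].
Sum = 4.046875.

4.046875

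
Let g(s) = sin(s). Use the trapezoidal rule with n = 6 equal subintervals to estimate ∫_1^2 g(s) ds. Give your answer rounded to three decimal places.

Δs = (2 − 1)/6 = 1/6.
g(1) ≈ 0.841, g(7/6) ≈ 0.919, g(4/3) ≈ 0.972, g(1.5) ≈ 0.997, g(5/3) ≈ 0.995, g(11/6) ≈ 0.966, g(2) ≈ 0.909.
T_6 = (Δs/2)·[g(s_0) + 2g(s_1) + ... + 2g(s_{5}) + g(s_6)].
Sum ≈ 0.954.

0.954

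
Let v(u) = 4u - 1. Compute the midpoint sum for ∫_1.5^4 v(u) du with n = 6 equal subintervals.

Δu = (4 − 1.5)/6 = 5/12.
Midpoints: 41/24, 2.125, 61/24, 71/24, 3.375, 91/24.
v(41/24) = 35/6, v(2.125) = 7.5, v(61/24) = 55/6, v(71/24) = 65/6, v(3.375) = 12.5, v(91/24) = 85/6.
Sum = Δu · [v(41/24) + v(2.125) + v(61/24) + ...].
Sum = 25.

25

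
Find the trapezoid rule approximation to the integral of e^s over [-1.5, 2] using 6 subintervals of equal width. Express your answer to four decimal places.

Δs = (2 − (-1.5))/6 = 7/12.
f(-1.5) ≈ 0.2231, f(-11/12) ≈ 0.3998, f(-1/3) ≈ 0.7165, f(0.25) ≈ 1.2840, f(5/6) ≈ 2.3010, f(17/12) ≈ 4.1234, f(2) ≈ 7.3891.
T_6 = (Δs/2)·[f(s_0) + 2f(s_1) + ... + 2f(s_{5}) + f(s_6)].
Sum ≈ 7.3680.

7.3680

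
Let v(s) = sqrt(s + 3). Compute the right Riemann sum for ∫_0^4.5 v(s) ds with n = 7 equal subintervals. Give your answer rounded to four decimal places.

Δs = (4.5 − 0)/7 = 9/14.
Right endpoints: 9/14, 9/7, 27/14, 18/7, 45/14, 27/7, 4.5.
v(9/14) ≈ 1.9086, v(9/7) ≈ 2.0702, v(27/14) ≈ 2.2200, v(18/7) ≈ 2.3604, v(45/14) ≈ 2.4928, v(27/7) ≈ 2.6186, v(4.5) ≈ 2.7386.
Sum = Δs · [v(9/14) + v(9/7) + v(27/14) + ...].
Sum ≈ 10.5489.

10.5489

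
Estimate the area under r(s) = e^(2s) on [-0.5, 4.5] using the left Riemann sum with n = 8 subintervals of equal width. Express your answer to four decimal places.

Δs = (4.5 − (-0.5))/8 = 0.625.
Left endpoints: -0.5, 0.125, 0.75, 1.375, 2, 2.625, 3.25, 3.875.
r(-0.5) ≈ 0.3679, r(0.125) ≈ 1.2840, r(0.75) ≈ 4.4817, r(1.375) ≈ 15.6426, r(2) ≈ 54.5982, r(2.625) ≈ 190.5663, r(3.25) ≈ 665.1416, r(3.875) ≈ 2321.5724.
Sum = Δs · [r(-0.5) + r(0.125) + r(0.75) + ...].
Sum ≈ 2033.5342.

2033.5342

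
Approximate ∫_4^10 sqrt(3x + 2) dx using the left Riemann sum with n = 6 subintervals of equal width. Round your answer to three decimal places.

27.617

Δx = (10 − 4)/6 = 1.
Left endpoints: 4, 5, 6, 7, 8, 9.
f(4) ≈ 3.742, f(5) ≈ 4.123, f(6) ≈ 4.472, f(7) ≈ 4.796, f(8) ≈ 5.099, f(9) ≈ 5.385.
Sum = Δx · [f(4) + f(5) + f(6) + ...].
Sum ≈ 27.617.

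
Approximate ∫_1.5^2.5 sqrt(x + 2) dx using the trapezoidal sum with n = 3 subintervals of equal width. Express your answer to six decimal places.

Δx = (2.5 − 1.5)/3 = 1/3.
f(1.5) ≈ 1.870829, f(11/6) ≈ 1.957890, f(13/6) ≈ 2.041241, f(2.5) ≈ 2.121320.
T_3 = (Δx/2)·[f(x_0) + 2f(x_1) + 2f(x_2) + f(x_3)].
Sum ≈ 1.998402.

1.998402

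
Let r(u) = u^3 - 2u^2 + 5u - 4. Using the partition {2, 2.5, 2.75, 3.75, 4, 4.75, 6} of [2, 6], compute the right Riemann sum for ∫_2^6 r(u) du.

334.875

Subinterval widths: 0.5, 0.25, 1, 0.25, 0.75, 1.25.
Right endpoints: 2.5, 2.75, 3.75, 4, 4.75, 6.
r(2.5) = 11.625, r(2.75) = 15.421875, r(3.75) = 39.359375, r(4) = 48, r(4.75) = 81.796875, r(6) = 170.
Sum = Σ Δu_i · r(u_i).
Sum = 334.875.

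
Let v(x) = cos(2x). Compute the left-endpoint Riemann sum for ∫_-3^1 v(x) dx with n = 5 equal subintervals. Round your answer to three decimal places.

Δx = (1 − (-3))/5 = 0.8.
Left endpoints: -3, -2.2, -1.4, -0.6, 0.2.
v(-3) ≈ 0.960, v(-2.2) ≈ -0.307, v(-1.4) ≈ -0.942, v(-0.6) ≈ 0.362, v(0.2) ≈ 0.921.
Sum = Δx · [v(-3) + v(-2.2) + v(-1.4) + v(-0.6) + v(0.2)].
Sum ≈ 0.795.

0.795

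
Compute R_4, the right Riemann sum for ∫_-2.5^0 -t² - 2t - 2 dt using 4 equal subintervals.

-3.73046875

Δt = (0 − (-2.5))/4 = 0.625.
Right endpoints: -1.875, -1.25, -0.625, 0.
f(-1.875) = -1.765625, f(-1.25) = -1.0625, f(-0.625) = -1.140625, f(0) = -2.
Sum = Δt · [f(-1.875) + f(-1.25) + f(-0.625) + f(0)].
Sum = -3.73046875.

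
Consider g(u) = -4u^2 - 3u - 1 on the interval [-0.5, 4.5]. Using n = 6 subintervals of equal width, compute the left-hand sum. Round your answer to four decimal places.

Δu = (4.5 − (-0.5))/6 = 5/6.
Left endpoints: -0.5, 1/3, 7/6, 2, 17/6, 11/3.
g(-0.5) = -0.5, g(1/3) = -22/9, g(7/6) = -179/18, g(2) = -23, g(17/6) = -749/18, g(11/3) = -592/9.
Sum = Δu · [g(-0.5) + g(1/3) + g(7/6) + ...].
Sum ≈ -119.3981.

-119.3981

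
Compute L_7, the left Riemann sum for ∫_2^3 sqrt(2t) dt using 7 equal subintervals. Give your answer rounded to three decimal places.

2.200

Δt = (3 − 2)/7 = 1/7.
Left endpoints: 2, 15/7, 16/7, 17/7, 18/7, 19/7, 20/7.
f(2) ≈ 2.000, f(15/7) ≈ 2.070, f(16/7) ≈ 2.138, f(17/7) ≈ 2.204, f(18/7) ≈ 2.268, f(19/7) ≈ 2.330, f(20/7) ≈ 2.390.
Sum = Δt · [f(2) + f(15/7) + f(16/7) + ...].
Sum ≈ 2.200.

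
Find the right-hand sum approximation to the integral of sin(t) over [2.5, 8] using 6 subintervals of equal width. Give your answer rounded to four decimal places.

Δt = (8 − 2.5)/6 = 11/12.
Right endpoints: 41/12, 13/3, 5.25, 37/6, 85/12, 8.
f(41/12) ≈ -0.2716, f(13/3) ≈ -0.9290, f(5.25) ≈ -0.8589, f(37/6) ≈ -0.1163, f(85/12) ≈ 0.7175, f(8) ≈ 0.9894.
Sum = Δt · [f(41/12) + f(13/3) + f(5.25) + ...].
Sum ≈ -0.4299.

-0.4299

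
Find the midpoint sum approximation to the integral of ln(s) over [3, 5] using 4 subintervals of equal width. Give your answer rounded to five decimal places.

Δs = (5 − 3)/4 = 0.5.
Midpoints: 3.25, 3.75, 4.25, 4.75.
f(3.25) ≈ 1.17865, f(3.75) ≈ 1.32176, f(4.25) ≈ 1.44692, f(4.75) ≈ 1.55814.
Sum = Δs · [f(3.25) + f(3.75) + f(4.25) + f(4.75)].
Sum ≈ 2.75274.

2.75274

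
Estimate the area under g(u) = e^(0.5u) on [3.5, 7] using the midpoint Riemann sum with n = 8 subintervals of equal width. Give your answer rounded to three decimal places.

Δu = (7 − 3.5)/8 = 0.4375.
Midpoints: 3.71875, 4.15625, 4.59375, 5.03125, 5.46875, 5.90625, 6.34375, 6.78125.
g(3.71875) ≈ 6.420, g(4.15625) ≈ 7.989, g(4.59375) ≈ 9.943, g(5.03125) ≈ 12.374, g(5.46875) ≈ 15.400, g(5.90625) ≈ 19.166, g(6.34375) ≈ 23.852, g(6.78125) ≈ 29.684.
Sum = Δu · [g(3.71875) + g(4.15625) + g(4.59375) + ...].
Sum ≈ 54.613.

54.613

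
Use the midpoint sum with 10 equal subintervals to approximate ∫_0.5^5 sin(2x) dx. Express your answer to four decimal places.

0.7135

Δx = (5 − 0.5)/10 = 0.45.
Midpoints: 0.725, 1.175, 1.625, 2.075, 2.525, 2.975, 3.425, 3.875, 4.325, 4.775.
f(0.725) ≈ 0.9927, f(1.175) ≈ 0.7115, f(1.625) ≈ -0.1082, f(2.075) ≈ -0.8460, f(2.525) ≈ -0.9435, f(2.975) ≈ -0.3271, f(3.425) ≈ 0.5369, f(3.875) ≈ 0.9946, f(4.325) ≈ 0.6996, f(4.775) ≈ -0.1249.
Sum = Δx · [f(0.725) + f(1.175) + f(1.625) + ...].
Sum ≈ 0.7135.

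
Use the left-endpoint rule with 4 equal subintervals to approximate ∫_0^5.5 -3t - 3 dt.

-50.53125

Δt = (5.5 − 0)/4 = 1.375.
Left endpoints: 0, 1.375, 2.75, 4.125.
f(0) = -3, f(1.375) = -7.125, f(2.75) = -11.25, f(4.125) = -15.375.
Sum = Δt · [f(0) + f(1.375) + f(2.75) + f(4.125)].
Sum = -50.53125.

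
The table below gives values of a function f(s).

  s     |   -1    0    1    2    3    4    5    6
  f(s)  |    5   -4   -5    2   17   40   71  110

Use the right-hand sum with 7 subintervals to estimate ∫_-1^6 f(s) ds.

Δs = 1.
Sum = 1·[(-4) + (-5) + 2 + 17 + 40 + 71 + 110] = 231.

231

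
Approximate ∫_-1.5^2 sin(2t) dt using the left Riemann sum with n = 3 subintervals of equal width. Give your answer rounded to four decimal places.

Δt = (2 − (-1.5))/3 = 7/6.
Left endpoints: -1.5, -1/3, 5/6.
f(-1.5) ≈ -0.1411, f(-1/3) ≈ -0.6184, f(5/6) ≈ 0.9954.
Sum = Δt · [f(-1.5) + f(-1/3) + f(5/6)].
Sum ≈ 0.2752.

0.2752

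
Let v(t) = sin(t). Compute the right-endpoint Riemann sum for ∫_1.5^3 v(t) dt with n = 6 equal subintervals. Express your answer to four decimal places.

0.9482

Δt = (3 − 1.5)/6 = 0.25.
Right endpoints: 1.75, 2, 2.25, 2.5, 2.75, 3.
v(1.75) ≈ 0.9840, v(2) ≈ 0.9093, v(2.25) ≈ 0.7781, v(2.5) ≈ 0.5985, v(2.75) ≈ 0.3817, v(3) ≈ 0.1411.
Sum = Δt · [v(1.75) + v(2) + v(2.25) + ...].
Sum ≈ 0.9482.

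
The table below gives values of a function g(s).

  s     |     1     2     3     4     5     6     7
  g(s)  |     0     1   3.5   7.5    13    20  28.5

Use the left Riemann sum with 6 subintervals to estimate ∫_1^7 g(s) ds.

45

Δs = 1.
Sum = 1·[0 + 1 + 3.5 + 7.5 + 13 + 20] = 45.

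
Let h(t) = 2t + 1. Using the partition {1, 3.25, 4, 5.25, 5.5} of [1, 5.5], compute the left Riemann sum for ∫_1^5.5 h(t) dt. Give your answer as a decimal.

26.5

Subinterval widths: 2.25, 0.75, 1.25, 0.25.
Left endpoints: 1, 3.25, 4, 5.25.
h(1) = 3, h(3.25) = 7.5, h(4) = 9, h(5.25) = 11.5.
Sum = Σ Δt_i · h(t_i).
Sum = 26.5.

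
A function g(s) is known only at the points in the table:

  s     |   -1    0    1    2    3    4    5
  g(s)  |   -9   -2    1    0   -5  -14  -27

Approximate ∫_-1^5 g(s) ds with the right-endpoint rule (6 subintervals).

Δs = 1.
Sum = 1·[(-2) + 1 + 0 + (-5) + (-14) + (-27)] = -47.

-47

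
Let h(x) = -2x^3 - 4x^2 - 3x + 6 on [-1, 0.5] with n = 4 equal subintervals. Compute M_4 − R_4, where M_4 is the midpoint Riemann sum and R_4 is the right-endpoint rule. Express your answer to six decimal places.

M_4 ≈ 9.13769531.
R_4 ≈ 8.30273438.
M_4 − R_4 ≈ 0.834961.

0.834961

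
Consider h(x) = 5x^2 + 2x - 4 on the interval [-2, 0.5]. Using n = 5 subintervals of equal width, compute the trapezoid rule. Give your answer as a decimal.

Δx = (0.5 − (-2))/5 = 0.5.
h(-2) = 12, h(-1.5) = 4.25, h(-1) = -1, h(-0.5) = -3.75, h(0) = -4, h(0.5) = -1.75.
T_5 = (Δx/2)·[h(x_0) + 2h(x_1) + ... + 2h(x_{4}) + h(x_5)].
Sum = 0.3125.

0.3125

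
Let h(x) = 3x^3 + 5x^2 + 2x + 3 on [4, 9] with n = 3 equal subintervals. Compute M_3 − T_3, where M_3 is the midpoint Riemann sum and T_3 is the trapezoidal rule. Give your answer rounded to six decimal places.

M_3 ≈ 5843.58796296.
T_3 ≈ 6064.07407407.
M_3 − T_3 ≈ -220.486111.

-220.486111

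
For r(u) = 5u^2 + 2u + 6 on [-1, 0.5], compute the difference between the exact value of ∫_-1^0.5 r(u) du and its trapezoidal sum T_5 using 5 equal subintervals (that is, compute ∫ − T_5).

Exact integral: ∫_-1^0.5 r(u) du = 10.125.
T_5 = 10.2375.
Error = 10.125 − 10.2375 = -0.1125.

-0.1125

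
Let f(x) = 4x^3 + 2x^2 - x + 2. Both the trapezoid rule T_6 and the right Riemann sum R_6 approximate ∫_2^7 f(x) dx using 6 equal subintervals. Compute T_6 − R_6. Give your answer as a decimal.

-593.75

T_6 ≈ 2628.240741.
R_6 ≈ 3221.990741.
T_6 − R_6 = -593.75.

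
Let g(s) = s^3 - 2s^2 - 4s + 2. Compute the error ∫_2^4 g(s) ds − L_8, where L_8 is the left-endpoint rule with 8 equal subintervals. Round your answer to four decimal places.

Exact integral: ∫_2^4 g(s) ds ≈ 2.666667.
L_8 = -0.1875.
Error ≈ 2.666667 − (-0.1875) ≈ 2.8542.

2.8542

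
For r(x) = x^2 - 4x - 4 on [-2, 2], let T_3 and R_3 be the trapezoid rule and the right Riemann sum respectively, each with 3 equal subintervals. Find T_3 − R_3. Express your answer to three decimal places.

T_3 ≈ -9.48148.
R_3 ≈ -20.14815.
T_3 − R_3 ≈ 10.667.

10.667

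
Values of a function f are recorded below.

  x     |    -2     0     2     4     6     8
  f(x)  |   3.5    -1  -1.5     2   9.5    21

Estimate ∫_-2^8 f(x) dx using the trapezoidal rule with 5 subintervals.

42.5

Δx = 2.
T_5 = (2/2)·[3.5 + 2·(-1) + 2·(-1.5) + 2·2 + 2·9.5 + 21] = 42.5.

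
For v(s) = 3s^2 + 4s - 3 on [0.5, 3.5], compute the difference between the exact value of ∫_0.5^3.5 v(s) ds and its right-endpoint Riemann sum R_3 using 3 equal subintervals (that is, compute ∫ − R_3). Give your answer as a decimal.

Exact integral: ∫_0.5^3.5 v(s) ds = 57.75.
R_3 = 83.25.
Error = 57.75 − 83.25 = -25.5.

-25.5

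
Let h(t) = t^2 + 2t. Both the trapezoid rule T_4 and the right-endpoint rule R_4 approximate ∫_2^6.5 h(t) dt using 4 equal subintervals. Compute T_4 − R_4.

T_4 = 128.07421875.
R_4 = 154.65234375.
T_4 − R_4 = -26.578125.

-26.578125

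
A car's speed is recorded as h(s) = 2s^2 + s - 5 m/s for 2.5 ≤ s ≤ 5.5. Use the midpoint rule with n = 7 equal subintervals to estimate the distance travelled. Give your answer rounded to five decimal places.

Δs = (5.5 − 2.5)/7 = 3/7.
Midpoints: 19/7, 22/7, 25/7, 4, 31/7, 34/7, 37/7.
h(19/7) = 610/49, h(22/7) = 877/49, h(25/7) = 1180/49, h(4) = 31, h(31/7) = 1894/49, h(34/7) = 2305/49, h(37/7) = 2752/49.
Sum = Δs · [h(19/7) + h(22/7) + h(25/7) + ...].
Sum ≈ 97.40816.

97.40816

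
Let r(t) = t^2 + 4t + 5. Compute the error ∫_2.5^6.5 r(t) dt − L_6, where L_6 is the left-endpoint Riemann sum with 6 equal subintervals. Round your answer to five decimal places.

Exact integral: ∫_2.5^6.5 r(t) dt ≈ 178.3333333.
L_6 ≈ 161.2962963.
Error ≈ 178.3333333 − 161.2962963 ≈ 17.03704.

17.03704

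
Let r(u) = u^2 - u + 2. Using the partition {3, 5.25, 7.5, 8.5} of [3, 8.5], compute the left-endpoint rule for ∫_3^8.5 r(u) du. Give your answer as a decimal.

123.453125

Subinterval widths: 2.25, 2.25, 1.
Left endpoints: 3, 5.25, 7.5.
r(3) = 8, r(5.25) = 24.3125, r(7.5) = 50.75.
Sum = Σ Δu_i · r(u_i).
Sum = 123.453125.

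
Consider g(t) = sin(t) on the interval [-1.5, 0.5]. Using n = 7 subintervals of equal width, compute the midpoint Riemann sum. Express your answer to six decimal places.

Δt = (0.5 − (-1.5))/7 = 2/7.
Midpoints: -19/14, -15/14, -11/14, -0.5, -3/14, 1/14, 5/14.
g(-19/14) ≈ -0.977263, g(-15/14) ≈ -0.877886, g(-11/14) ≈ -0.707330, g(-0.5) ≈ -0.479426, g(-3/14) ≈ -0.212650, g(1/14) ≈ 0.071368, g(5/14) ≈ 0.349599.
Sum = Δt · [g(-19/14) + g(-15/14) + g(-11/14) + ...].
Sum ≈ -0.809596.

-0.809596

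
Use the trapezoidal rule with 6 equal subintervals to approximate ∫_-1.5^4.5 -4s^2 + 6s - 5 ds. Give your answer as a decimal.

Δs = (4.5 − (-1.5))/6 = 1.
f(-1.5) = -23, f(-0.5) = -9, f(0.5) = -3, f(1.5) = -5, f(2.5) = -15, f(3.5) = -33, f(4.5) = -59.
T_6 = (Δs/2)·[f(s_0) + 2f(s_1) + ... + 2f(s_{5}) + f(s_6)].
Sum = -106.

-106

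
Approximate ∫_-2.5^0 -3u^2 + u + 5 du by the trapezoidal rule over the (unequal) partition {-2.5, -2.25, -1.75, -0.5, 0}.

-7.359375

Subinterval widths: 0.25, 0.5, 1.25, 0.5.
f(-2.5) = -16.25, f(-2.25) = -12.4375, f(-1.75) = -5.9375, f(-0.5) = 3.75, f(0) = 5.
On each subinterval the trapezoid contributes (Δu_i/2)·[f(u_{i-1}) + f(u_i)].
Sum = -7.359375.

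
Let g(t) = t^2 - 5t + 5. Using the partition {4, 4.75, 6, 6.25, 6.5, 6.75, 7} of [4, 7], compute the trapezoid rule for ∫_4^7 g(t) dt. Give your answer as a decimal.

25.90625

Subinterval widths: 0.75, 1.25, 0.25, 0.25, 0.25, 0.25.
g(4) = 1, g(4.75) = 3.8125, g(6) = 11, g(6.25) = 12.8125, g(6.5) = 14.75, g(6.75) = 16.8125, g(7) = 19.
On each subinterval the trapezoid contributes (Δt_i/2)·[g(t_{i-1}) + g(t_i)].
Sum = 25.90625.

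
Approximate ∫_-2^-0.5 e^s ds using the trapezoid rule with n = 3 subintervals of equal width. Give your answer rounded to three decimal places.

Δs = (-0.5 − (-2))/3 = 0.5.
f(-2) ≈ 0.135, f(-1.5) ≈ 0.223, f(-1) ≈ 0.368, f(-0.5) ≈ 0.607.
T_3 = (Δs/2)·[f(s_0) + 2f(s_1) + 2f(s_2) + f(s_3)].
Sum ≈ 0.481.

0.481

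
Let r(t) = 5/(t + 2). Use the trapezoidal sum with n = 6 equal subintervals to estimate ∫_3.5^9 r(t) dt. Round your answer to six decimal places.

3.474387

Δt = (9 − 3.5)/6 = 11/12.
r(3.5) = 10/11, r(53/12) = 60/77, r(16/3) = 15/22, r(6.25) = 20/33, r(43/6) = 6/11, r(97/12) = 60/121, r(9) = 5/11.
T_6 = (Δt/2)·[r(t_0) + 2r(t_1) + ... + 2r(t_{5}) + r(t_6)].
Sum ≈ 3.474387.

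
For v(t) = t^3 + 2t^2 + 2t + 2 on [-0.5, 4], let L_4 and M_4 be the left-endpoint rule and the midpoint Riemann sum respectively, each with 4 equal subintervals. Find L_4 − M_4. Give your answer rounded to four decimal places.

-48.5288

L_4 ≈ 79.514648.
M_4 ≈ 128.043457.
L_4 − M_4 ≈ -48.5288.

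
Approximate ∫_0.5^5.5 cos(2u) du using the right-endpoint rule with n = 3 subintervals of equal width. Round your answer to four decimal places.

-0.2990

Δu = (5.5 − 0.5)/3 = 5/3.
Right endpoints: 13/6, 23/6, 5.5.
f(13/6) ≈ -0.3700, f(23/6) ≈ 0.1862, f(5.5) ≈ 0.0044.
Sum = Δu · [f(13/6) + f(23/6) + f(5.5)].
Sum ≈ -0.2990.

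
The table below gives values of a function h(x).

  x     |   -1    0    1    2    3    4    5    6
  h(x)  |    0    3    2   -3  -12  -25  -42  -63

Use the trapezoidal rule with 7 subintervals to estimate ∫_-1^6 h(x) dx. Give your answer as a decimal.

-108.5

Δx = 1.
T_7 = (1/2)·[0 + 2·3 + 2·2 + 2·(-3) + 2·(-12) + 2·(-25) + 2·(-42) + (-63)] = -108.5.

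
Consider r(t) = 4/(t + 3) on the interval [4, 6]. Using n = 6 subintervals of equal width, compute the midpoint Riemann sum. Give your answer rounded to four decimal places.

Δt = (6 − 4)/6 = 1/3.
Midpoints: 25/6, 4.5, 29/6, 31/6, 5.5, 35/6.
r(25/6) = 24/43, r(4.5) = 8/15, r(29/6) = 24/47, r(31/6) = 24/49, r(5.5) = 8/17, r(35/6) = 24/53.
Sum = Δt · [r(25/6) + r(4.5) + r(29/6) + ...].
Sum ≈ 1.0051.

1.0051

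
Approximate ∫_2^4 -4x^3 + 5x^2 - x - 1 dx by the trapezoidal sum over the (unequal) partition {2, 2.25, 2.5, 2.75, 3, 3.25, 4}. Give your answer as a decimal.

Subinterval widths: 0.25, 0.25, 0.25, 0.25, 0.25, 0.75.
f(2) = -15, f(2.25) = -23.5, f(2.5) = -34.75, f(2.75) = -49.125, f(3) = -67, f(3.25) = -88.75, f(4) = -181.
On each subinterval the trapezoid contributes (Δx_i/2)·[f(x_{i-1}) + f(x_i)].
Sum = -157.71875.

-157.71875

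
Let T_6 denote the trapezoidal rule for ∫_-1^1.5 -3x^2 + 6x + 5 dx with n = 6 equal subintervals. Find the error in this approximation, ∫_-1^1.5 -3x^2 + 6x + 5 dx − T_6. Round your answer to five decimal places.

Exact integral: ∫_-1^1.5 f(x) dx = 11.875.
T_6 ≈ 11.6579861.
Error ≈ 11.875 − 11.6579861 ≈ 0.21701.

0.21701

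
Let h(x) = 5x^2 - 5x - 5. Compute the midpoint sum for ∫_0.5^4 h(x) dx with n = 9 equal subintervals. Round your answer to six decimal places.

49.362783

Δx = (4 − 0.5)/9 = 7/18.
Midpoints: 25/36, 13/12, 53/36, 67/36, 2.25, 95/36, 109/36, 41/12, 137/36.
h(25/36) = -7855/1296, h(13/12) = -655/144, h(53/36) = -1975/1296, h(67/36) = 3905/1296, h(2.25) = 9.0625, h(95/36) = 21545/1296, h(109/36) = 33305/1296, h(41/12) = 5225/144, h(137/36) = 62705/1296.
Sum = Δx · [h(25/36) + h(13/12) + h(53/36) + ...].
Sum ≈ 49.362783.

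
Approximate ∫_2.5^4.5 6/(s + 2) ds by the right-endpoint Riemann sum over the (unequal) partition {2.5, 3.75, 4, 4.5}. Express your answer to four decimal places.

2.0159

Subinterval widths: 1.25, 0.25, 0.5.
Right endpoints: 3.75, 4, 4.5.
f(3.75) = 24/23, f(4) = 1, f(4.5) = 12/13.
Sum = Σ Δs_i · f(s_i).
Sum ≈ 2.0159.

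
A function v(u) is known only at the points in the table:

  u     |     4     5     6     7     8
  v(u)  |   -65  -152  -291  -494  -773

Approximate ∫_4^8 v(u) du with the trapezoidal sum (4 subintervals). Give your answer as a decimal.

-1356

Δu = 1.
T_4 = (1/2)·[(-65) + 2·(-152) + 2·(-291) + 2·(-494) + (-773)] = -1356.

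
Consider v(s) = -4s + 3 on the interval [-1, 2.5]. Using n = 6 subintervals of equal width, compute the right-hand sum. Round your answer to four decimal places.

-4.0833

Δs = (2.5 − (-1))/6 = 7/12.
Right endpoints: -5/12, 1/6, 0.75, 4/3, 23/12, 2.5.
v(-5/12) = 14/3, v(1/6) = 7/3, v(0.75) = 0, v(4/3) = -7/3, v(23/12) = -14/3, v(2.5) = -7.
Sum = Δs · [v(-5/12) + v(1/6) + v(0.75) + ...].
Sum ≈ -4.0833.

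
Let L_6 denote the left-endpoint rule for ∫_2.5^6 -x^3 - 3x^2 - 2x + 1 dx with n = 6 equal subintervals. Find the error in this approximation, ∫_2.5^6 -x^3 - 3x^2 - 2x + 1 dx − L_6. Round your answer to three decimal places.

-83.389

Exact integral: ∫_2.5^6 f(x) dx = -540.859375.
L_6 ≈ -457.47005.
Error ≈ -540.859375 − (-457.47005) ≈ -83.389.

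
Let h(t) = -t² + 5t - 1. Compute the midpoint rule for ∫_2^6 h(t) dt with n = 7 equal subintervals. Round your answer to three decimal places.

Δt = (6 − 2)/7 = 4/7.
Midpoints: 16/7, 20/7, 24/7, 4, 32/7, 36/7, 40/7.
h(16/7) = 255/49, h(20/7) = 251/49, h(24/7) = 215/49, h(4) = 3, h(32/7) = 47/49, h(36/7) = -85/49, h(40/7) = -249/49.
Sum = Δt · [h(16/7) + h(20/7) + h(24/7) + ...].
Sum ≈ 6.776.

6.776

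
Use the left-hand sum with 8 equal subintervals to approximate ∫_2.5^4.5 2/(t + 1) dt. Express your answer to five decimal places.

Δt = (4.5 − 2.5)/8 = 0.25.
Left endpoints: 2.5, 2.75, 3, 3.25, 3.5, 3.75, 4, 4.25.
f(2.5) = 4/7, f(2.75) = 8/15, f(3) = 0.5, f(3.25) = 8/17, f(3.5) = 4/9, f(3.75) = 8/19, f(4) = 0.4, f(4.25) = 8/21.
Sum = Δt · [f(2.5) + f(2.75) + f(3) + ...].
Sum ≈ 0.93045.

0.93045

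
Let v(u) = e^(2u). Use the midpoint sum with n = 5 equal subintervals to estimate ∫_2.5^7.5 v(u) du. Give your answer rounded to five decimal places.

Δu = (7.5 − 2.5)/5 = 1.
Midpoints: 3, 4, 5, 6, 7.
v(3) ≈ 403.42879, v(4) ≈ 2980.95799, v(5) ≈ 22026.46579, v(6) ≈ 162754.79142, v(7) ≈ 1202604.28416.
Sum = Δu · [v(3) + v(4) + v(5) + v(6) + v(7)].
Sum ≈ 1390769.92816.

1390769.92816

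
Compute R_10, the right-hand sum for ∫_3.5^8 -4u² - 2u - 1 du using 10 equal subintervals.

-730.9575

Δu = (8 − 3.5)/10 = 0.45.
Right endpoints: 3.95, 4.4, 4.85, 5.3, 5.75, 6.2, 6.65, 7.1, 7.55, 8.
f(3.95) = -71.31, f(4.4) = -87.24, f(4.85) = -104.79, f(5.3) = -123.96, f(5.75) = -144.75, f(6.2) = -167.16, f(6.65) = -191.19, f(7.1) = -216.84, f(7.55) = -244.11, f(8) = -273.
Sum = Δu · [f(3.95) + f(4.4) + f(4.85) + ...].
Sum = -730.9575.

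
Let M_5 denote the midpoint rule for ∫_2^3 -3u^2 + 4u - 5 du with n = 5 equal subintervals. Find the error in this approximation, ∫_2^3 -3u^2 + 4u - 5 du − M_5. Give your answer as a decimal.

Exact integral: ∫_2^3 f(u) du = -14.
M_5 = -13.99.
Error = -14 − (-13.99) = -0.01.

-0.01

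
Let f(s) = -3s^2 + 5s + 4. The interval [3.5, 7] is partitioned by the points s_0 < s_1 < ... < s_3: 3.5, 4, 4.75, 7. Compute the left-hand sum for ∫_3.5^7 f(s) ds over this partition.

Subinterval widths: 0.5, 0.75, 2.25.
Left endpoints: 3.5, 4, 4.75.
f(3.5) = -15.25, f(4) = -24, f(4.75) = -39.9375.
Sum = Σ Δs_i · f(s_i).
Sum = -115.484375.

-115.484375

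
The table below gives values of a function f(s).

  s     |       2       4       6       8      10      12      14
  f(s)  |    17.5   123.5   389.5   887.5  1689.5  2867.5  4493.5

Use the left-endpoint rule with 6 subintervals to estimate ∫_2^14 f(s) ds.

11950

Δs = 2.
Sum = 2·[17.5 + 123.5 + 389.5 + 887.5 + 1689.5 + 2867.5] = 11950.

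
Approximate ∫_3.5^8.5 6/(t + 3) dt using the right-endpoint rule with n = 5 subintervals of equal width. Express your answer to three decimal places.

3.231

Δt = (8.5 − 3.5)/5 = 1.
Right endpoints: 4.5, 5.5, 6.5, 7.5, 8.5.
f(4.5) = 0.8, f(5.5) = 12/17, f(6.5) = 12/19, f(7.5) = 4/7, f(8.5) = 12/23.
Sum = Δt · [f(4.5) + f(5.5) + f(6.5) + f(7.5) + f(8.5)].
Sum ≈ 3.231.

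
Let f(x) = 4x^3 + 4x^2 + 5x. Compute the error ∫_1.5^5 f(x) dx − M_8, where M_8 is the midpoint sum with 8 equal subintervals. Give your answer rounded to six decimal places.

Exact integral: ∫_1.5^5 f(x) dx ≈ 838.97916667.
M_8 ≈ 836.57861328.
Error ≈ 838.97916667 − 836.57861328 ≈ 2.400553.

2.400553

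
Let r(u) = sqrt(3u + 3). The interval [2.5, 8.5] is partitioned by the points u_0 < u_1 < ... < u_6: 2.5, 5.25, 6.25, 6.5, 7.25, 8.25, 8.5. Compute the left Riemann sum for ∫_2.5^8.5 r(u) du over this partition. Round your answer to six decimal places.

24.256524

Subinterval widths: 2.75, 1, 0.25, 0.75, 1, 0.25.
Left endpoints: 2.5, 5.25, 6.25, 6.5, 7.25, 8.25.
r(2.5) ≈ 3.240370, r(5.25) ≈ 4.330127, r(6.25) ≈ 4.663690, r(6.5) ≈ 4.743416, r(7.25) ≈ 4.974937, r(8.25) ≈ 5.267827.
Sum = Σ Δu_i · r(u_i).
Sum ≈ 24.256524.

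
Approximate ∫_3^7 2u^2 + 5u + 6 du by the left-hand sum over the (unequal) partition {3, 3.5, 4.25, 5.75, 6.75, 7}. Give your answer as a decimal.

Subinterval widths: 0.5, 0.75, 1.5, 1, 0.25.
Left endpoints: 3, 3.5, 4.25, 5.75, 6.75.
f(3) = 39, f(3.5) = 48, f(4.25) = 63.375, f(5.75) = 100.875, f(6.75) = 130.875.
Sum = Σ Δu_i · f(u_i).
Sum = 284.15625.

284.15625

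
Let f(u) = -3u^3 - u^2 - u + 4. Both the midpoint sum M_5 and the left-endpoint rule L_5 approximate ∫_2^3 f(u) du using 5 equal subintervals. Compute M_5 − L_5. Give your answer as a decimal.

M_5 = -53.505.
L_5 = -47.44.
M_5 − L_5 = -6.065.

-6.065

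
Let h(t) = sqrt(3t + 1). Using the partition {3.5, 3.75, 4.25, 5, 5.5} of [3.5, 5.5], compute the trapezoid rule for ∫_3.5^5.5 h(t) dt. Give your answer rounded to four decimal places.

Subinterval widths: 0.25, 0.5, 0.75, 0.5.
h(3.5) ≈ 3.3912, h(3.75) ≈ 3.5000, h(4.25) ≈ 3.7081, h(5) ≈ 4.0000, h(5.5) ≈ 4.1833.
On each subinterval the trapezoid contributes (Δt_i/2)·[h(t_{i-1}) + h(t_i)].
Sum ≈ 7.5998.

7.5998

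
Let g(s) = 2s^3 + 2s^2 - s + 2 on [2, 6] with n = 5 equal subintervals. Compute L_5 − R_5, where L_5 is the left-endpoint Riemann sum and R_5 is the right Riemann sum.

L_5 = 591.36.
R_5 = 972.16.
L_5 − R_5 = -380.8.

-380.8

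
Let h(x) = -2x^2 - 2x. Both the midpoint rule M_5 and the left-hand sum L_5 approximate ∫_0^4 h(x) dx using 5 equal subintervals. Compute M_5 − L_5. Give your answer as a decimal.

M_5 = -58.24.
L_5 = -43.52.
M_5 − L_5 = -14.72.

-14.72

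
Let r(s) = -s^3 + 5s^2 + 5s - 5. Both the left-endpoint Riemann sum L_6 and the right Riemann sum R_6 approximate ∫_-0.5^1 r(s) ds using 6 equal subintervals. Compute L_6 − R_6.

L_6 = -5.18359375.
R_6 = -2.65234375.
L_6 − R_6 = -2.53125.

-2.53125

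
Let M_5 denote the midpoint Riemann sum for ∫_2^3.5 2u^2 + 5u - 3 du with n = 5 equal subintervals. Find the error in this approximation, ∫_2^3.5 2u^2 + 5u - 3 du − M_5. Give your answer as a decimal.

0.0225

Exact integral: ∫_2^3.5 f(u) du = 39.375.
M_5 = 39.3525.
Error = 39.375 − 39.3525 = 0.0225.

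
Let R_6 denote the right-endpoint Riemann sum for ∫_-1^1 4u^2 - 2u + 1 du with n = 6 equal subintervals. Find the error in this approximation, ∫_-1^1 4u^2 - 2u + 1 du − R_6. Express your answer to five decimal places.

Exact integral: ∫_-1^1 f(u) du ≈ 4.6666667.
R_6 ≈ 4.1481481.
Error ≈ 4.6666667 − 4.1481481 ≈ 0.51852.

0.51852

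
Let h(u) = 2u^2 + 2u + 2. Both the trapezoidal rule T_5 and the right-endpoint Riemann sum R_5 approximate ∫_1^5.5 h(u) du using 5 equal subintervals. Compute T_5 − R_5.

-30.375

T_5 = 149.715.
R_5 = 180.09.
T_5 − R_5 = -30.375.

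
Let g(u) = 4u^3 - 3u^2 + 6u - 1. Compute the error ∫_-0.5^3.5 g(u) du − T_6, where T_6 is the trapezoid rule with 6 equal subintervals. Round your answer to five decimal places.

-4.44444

Exact integral: ∫_-0.5^3.5 g(u) du = 139.
T_6 ≈ 143.4444444.
Error ≈ 139 − 143.4444444 ≈ -4.44444.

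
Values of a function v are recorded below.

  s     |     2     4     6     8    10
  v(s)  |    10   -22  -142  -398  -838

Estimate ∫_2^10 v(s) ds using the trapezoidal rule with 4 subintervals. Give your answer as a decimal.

Δs = 2.
T_4 = (2/2)·[10 + 2·(-22) + 2·(-142) + 2·(-398) + (-838)] = -1952.

-1952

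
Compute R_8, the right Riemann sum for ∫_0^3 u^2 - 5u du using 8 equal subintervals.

Δu = (3 − 0)/8 = 0.375.
Right endpoints: 0.375, 0.75, 1.125, 1.5, 1.875, 2.25, 2.625, 3.
f(0.375) = -1.734375, f(0.75) = -3.1875, f(1.125) = -4.359375, f(1.5) = -5.25, f(1.875) = -5.859375, f(2.25) = -6.1875, f(2.625) = -6.234375, f(3) = -6.
Sum = Δu · [f(0.375) + f(0.75) + f(1.125) + ...].
Sum = -14.5546875.

-14.5546875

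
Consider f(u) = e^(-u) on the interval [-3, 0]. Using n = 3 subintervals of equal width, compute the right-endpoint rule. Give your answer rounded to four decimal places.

Δu = (0 − (-3))/3 = 1.
Right endpoints: -2, -1, 0.
f(-2) ≈ 7.3891, f(-1) ≈ 2.7183, f(0) ≈ 1.0000.
Sum = Δu · [f(-2) + f(-1) + f(0)].
Sum ≈ 11.1073.

11.1073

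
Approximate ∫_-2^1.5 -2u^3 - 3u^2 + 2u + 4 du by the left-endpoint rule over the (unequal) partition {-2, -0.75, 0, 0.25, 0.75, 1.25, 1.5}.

10.34375

Subinterval widths: 1.25, 0.75, 0.25, 0.5, 0.5, 0.25.
Left endpoints: -2, -0.75, 0, 0.25, 0.75, 1.25.
f(-2) = 4, f(-0.75) = 1.65625, f(0) = 4, f(0.25) = 4.28125, f(0.75) = 2.96875, f(1.25) = -2.09375.
Sum = Σ Δu_i · f(u_i).
Sum = 10.34375.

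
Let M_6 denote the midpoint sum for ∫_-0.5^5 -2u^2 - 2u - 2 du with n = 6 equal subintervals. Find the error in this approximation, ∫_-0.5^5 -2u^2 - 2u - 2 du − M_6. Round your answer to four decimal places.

-0.7703

Exact integral: ∫_-0.5^5 f(u) du ≈ -119.166667.
M_6 ≈ -118.396412.
Error ≈ -119.166667 − (-118.396412) ≈ -0.7703.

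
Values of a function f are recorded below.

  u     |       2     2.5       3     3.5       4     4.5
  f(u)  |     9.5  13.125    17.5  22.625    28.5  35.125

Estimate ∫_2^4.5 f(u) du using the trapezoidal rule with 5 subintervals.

52.03125

Δu = 0.5.
T_5 = (0.5/2)·[9.5 + 2·13.125 + 2·17.5 + 2·22.625 + 2·28.5 + 35.125] = 52.03125.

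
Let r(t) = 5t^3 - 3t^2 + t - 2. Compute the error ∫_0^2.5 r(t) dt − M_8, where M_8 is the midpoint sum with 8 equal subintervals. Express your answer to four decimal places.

0.3204

Exact integral: ∫_0^2.5 r(t) dt = 31.328125.
M_8 ≈ 31.007690.
Error ≈ 31.328125 − 31.007690 ≈ 0.3204.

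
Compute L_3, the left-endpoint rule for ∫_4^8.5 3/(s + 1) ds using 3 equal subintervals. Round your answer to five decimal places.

2.15481

Δs = (8.5 − 4)/3 = 1.5.
Left endpoints: 4, 5.5, 7.
f(4) = 0.6, f(5.5) = 6/13, f(7) = 0.375.
Sum = Δs · [f(4) + f(5.5) + f(7)].
Sum ≈ 2.15481.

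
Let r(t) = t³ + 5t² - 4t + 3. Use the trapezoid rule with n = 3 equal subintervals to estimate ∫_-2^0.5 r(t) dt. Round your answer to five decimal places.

Δt = (0.5 − (-2))/3 = 5/6.
r(-2) = 23, r(-7/6) = 2783/216, r(-1/3) = 131/27, r(0.5) = 2.375.
T_3 = (Δt/2)·[r(t_0) + 2r(t_1) + 2r(t_2) + r(t_3)].
Sum ≈ 25.35301.

25.35301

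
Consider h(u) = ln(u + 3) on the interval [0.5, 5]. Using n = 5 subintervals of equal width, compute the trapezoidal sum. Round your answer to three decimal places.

7.740

Δu = (5 − 0.5)/5 = 0.9.
h(0.5) ≈ 1.253, h(1.4) ≈ 1.482, h(2.3) ≈ 1.668, h(3.2) ≈ 1.825, h(4.1) ≈ 1.960, h(5) ≈ 2.079.
T_5 = (Δu/2)·[h(u_0) + 2h(u_1) + ... + 2h(u_{4}) + h(u_5)].
Sum ≈ 7.740.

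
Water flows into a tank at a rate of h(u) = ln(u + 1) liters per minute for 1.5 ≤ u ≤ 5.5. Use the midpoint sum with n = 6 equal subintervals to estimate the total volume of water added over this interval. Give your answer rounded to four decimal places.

Δu = (5.5 − 1.5)/6 = 2/3.
Midpoints: 11/6, 2.5, 19/6, 23/6, 4.5, 31/6.
h(11/6) ≈ 1.0415, h(2.5) ≈ 1.2528, h(19/6) ≈ 1.4271, h(23/6) ≈ 1.5755, h(4.5) ≈ 1.7047, h(31/6) ≈ 1.8192.
Sum = Δu · [h(11/6) + h(2.5) + h(19/6) + ...].
Sum ≈ 5.8805.

5.8805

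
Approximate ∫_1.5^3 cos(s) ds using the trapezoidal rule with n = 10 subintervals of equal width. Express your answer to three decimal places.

-0.855

Δs = (3 − 1.5)/10 = 0.15.
f(1.5) ≈ 0.071, f(1.65) ≈ -0.079, f(1.8) ≈ -0.227, f(1.95) ≈ -0.370, f(2.1) ≈ -0.505, f(2.25) ≈ -0.628, f(2.4) ≈ -0.737, f(2.55) ≈ -0.830, f(2.7) ≈ -0.904, f(2.85) ≈ -0.958, f(3) ≈ -0.990.
T_10 = (Δs/2)·[f(s_0) + 2f(s_1) + ... + 2f(s_{9}) + f(s_10)].
Sum ≈ -0.855.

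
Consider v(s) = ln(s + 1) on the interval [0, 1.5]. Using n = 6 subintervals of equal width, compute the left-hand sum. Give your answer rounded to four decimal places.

Δs = (1.5 − 0)/6 = 0.25.
Left endpoints: 0, 0.25, 0.5, 0.75, 1, 1.25.
v(0) ≈ 0.0000, v(0.25) ≈ 0.2231, v(0.5) ≈ 0.4055, v(0.75) ≈ 0.5596, v(1) ≈ 0.6931, v(1.25) ≈ 0.8109.
Sum = Δs · [v(0) + v(0.25) + v(0.5) + ...].
Sum ≈ 0.6731.

0.6731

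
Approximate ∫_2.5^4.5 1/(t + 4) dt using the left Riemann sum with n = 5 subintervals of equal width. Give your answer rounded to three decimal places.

0.276

Δt = (4.5 − 2.5)/5 = 0.4.
Left endpoints: 2.5, 2.9, 3.3, 3.7, 4.1.
f(2.5) = 2/13, f(2.9) = 10/69, f(3.3) = 10/73, f(3.7) = 10/77, f(4.1) = 10/81.
Sum = Δt · [f(2.5) + f(2.9) + f(3.3) + f(3.7) + f(4.1)].
Sum ≈ 0.276.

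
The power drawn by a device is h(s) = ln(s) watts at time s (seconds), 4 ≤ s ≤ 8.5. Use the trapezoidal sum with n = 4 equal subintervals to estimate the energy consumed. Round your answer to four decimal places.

Δs = (8.5 − 4)/4 = 1.125.
h(4) ≈ 1.3863, h(5.125) ≈ 1.6341, h(6.25) ≈ 1.8326, h(7.375) ≈ 1.9981, h(8.5) ≈ 2.1401.
T_4 = (Δs/2)·[h(s_0) + 2h(s_1) + 2h(s_2) + 2h(s_3) + h(s_4)].
Sum ≈ 8.1315.

8.1315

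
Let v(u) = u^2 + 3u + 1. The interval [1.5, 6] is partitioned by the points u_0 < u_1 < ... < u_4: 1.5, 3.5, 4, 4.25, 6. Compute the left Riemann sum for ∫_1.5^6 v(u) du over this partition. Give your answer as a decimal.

Subinterval widths: 2, 0.5, 0.25, 1.75.
Left endpoints: 1.5, 3.5, 4, 4.25.
v(1.5) = 7.75, v(3.5) = 23.75, v(4) = 29, v(4.25) = 31.8125.
Sum = Σ Δu_i · v(u_i).
Sum = 90.296875.

90.296875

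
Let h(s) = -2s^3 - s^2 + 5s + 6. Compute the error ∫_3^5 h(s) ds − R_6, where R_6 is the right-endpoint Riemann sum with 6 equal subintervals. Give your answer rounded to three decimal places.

Exact integral: ∫_3^5 h(s) ds ≈ -252.66667.
R_6 ≈ -287.25926.
Error ≈ -252.66667 − (-287.25926) ≈ 34.593.

34.593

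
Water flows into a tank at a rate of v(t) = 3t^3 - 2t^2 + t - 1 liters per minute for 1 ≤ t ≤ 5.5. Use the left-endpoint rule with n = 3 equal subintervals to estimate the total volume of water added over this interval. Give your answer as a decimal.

299.8125

Δt = (5.5 − 1)/3 = 1.5.
Left endpoints: 1, 2.5, 4.
v(1) = 1, v(2.5) = 35.875, v(4) = 163.
Sum = Δt · [v(1) + v(2.5) + v(4)].
Sum = 299.8125.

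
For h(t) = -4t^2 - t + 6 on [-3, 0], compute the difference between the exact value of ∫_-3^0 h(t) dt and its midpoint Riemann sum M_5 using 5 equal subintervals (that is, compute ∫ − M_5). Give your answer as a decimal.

Exact integral: ∫_-3^0 h(t) dt = -13.5.
M_5 = -13.14.
Error = -13.5 − (-13.14) = -0.36.

-0.36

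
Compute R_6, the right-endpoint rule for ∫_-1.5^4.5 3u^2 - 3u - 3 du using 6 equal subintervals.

Δu = (4.5 − (-1.5))/6 = 1.
Right endpoints: -0.5, 0.5, 1.5, 2.5, 3.5, 4.5.
f(-0.5) = -0.75, f(0.5) = -3.75, f(1.5) = -0.75, f(2.5) = 8.25, f(3.5) = 23.25, f(4.5) = 44.25.
Sum = Δu · [f(-0.5) + f(0.5) + f(1.5) + ...].
Sum = 70.5.

70.5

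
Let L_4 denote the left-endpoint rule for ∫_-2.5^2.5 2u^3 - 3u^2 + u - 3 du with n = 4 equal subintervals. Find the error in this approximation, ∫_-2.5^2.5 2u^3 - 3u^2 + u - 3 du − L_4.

46.09375

Exact integral: ∫_-2.5^2.5 f(u) du = -46.25.
L_4 = -92.34375.
Error = -46.25 − (-92.34375) = 46.09375.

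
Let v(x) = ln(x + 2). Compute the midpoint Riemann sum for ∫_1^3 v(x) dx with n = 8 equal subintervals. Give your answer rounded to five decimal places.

Δx = (3 − 1)/8 = 0.25.
Midpoints: 1.125, 1.375, 1.625, 1.875, 2.125, 2.375, 2.625, 2.875.
v(1.125) ≈ 1.13943, v(1.375) ≈ 1.21640, v(1.625) ≈ 1.28785, v(1.875) ≈ 1.35455, v(2.125) ≈ 1.41707, v(2.375) ≈ 1.47591, v(2.625) ≈ 1.53148, v(2.875) ≈ 1.58412.
Sum = Δx · [v(1.125) + v(1.375) + v(1.625) + ...].
Sum ≈ 2.75170.

2.75170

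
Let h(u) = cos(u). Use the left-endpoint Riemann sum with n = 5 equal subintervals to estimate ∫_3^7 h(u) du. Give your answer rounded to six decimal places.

-0.209502

Δu = (7 − 3)/5 = 0.8.
Left endpoints: 3, 3.8, 4.6, 5.4, 6.2.
h(3) ≈ -0.989992, h(3.8) ≈ -0.790968, h(4.6) ≈ -0.112153, h(5.4) ≈ 0.634693, h(6.2) ≈ 0.996542.
Sum = Δu · [h(3) + h(3.8) + h(4.6) + h(5.4) + h(6.2)].
Sum ≈ -0.209502.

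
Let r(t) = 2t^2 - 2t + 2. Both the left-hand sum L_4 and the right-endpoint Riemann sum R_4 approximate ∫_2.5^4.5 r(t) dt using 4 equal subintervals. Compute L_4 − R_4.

L_4 = 34.5.
R_4 = 46.5.
L_4 − R_4 = -12.

-12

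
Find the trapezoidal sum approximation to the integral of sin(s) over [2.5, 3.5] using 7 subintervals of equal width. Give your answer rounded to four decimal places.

0.1351

Δs = (3.5 − 2.5)/7 = 1/7.
f(2.5) ≈ 0.5985, f(37/14) ≈ 0.4783, f(39/14) ≈ 0.3484, f(41/14) ≈ 0.2114, f(43/14) ≈ 0.0701, f(45/14) ≈ -0.0726, f(47/14) ≈ -0.2139, f(3.5) ≈ -0.3508.
T_7 = (Δs/2)·[f(s_0) + 2f(s_1) + ... + 2f(s_{6}) + f(s_7)].
Sum ≈ 0.1351.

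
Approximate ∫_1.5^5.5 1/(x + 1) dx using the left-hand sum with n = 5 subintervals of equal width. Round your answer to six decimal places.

Δx = (5.5 − 1.5)/5 = 0.8.
Left endpoints: 1.5, 2.3, 3.1, 3.9, 4.7.
f(1.5) = 0.4, f(2.3) = 10/33, f(3.1) = 10/41, f(3.9) = 10/49, f(4.7) = 10/57.
Sum = Δx · [f(1.5) + f(2.3) + f(3.1) + f(3.9) + f(4.7)].
Sum ≈ 1.061162.

1.061162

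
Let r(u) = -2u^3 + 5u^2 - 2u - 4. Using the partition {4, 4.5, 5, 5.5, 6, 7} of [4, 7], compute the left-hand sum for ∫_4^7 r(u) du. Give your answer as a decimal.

-512.75

Subinterval widths: 0.5, 0.5, 0.5, 0.5, 1.
Left endpoints: 4, 4.5, 5, 5.5, 6.
r(4) = -60, r(4.5) = -94, r(5) = -139, r(5.5) = -196.5, r(6) = -268.
Sum = Σ Δu_i · r(u_i).
Sum = -512.75.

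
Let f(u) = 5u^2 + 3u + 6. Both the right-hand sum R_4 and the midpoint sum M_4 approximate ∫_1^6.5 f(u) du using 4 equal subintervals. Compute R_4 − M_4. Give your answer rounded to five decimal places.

166.13867

R_4 = 712.72265625.
M_4 ≈ 546.5839844.
R_4 − M_4 ≈ 166.13867.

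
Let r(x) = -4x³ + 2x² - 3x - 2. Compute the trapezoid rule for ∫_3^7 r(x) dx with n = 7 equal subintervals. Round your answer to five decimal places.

-2189.95918

Δx = (7 − 3)/7 = 4/7.
r(3) = -101, r(25/7) = -58111/343, r(29/7) = -90731/343, r(33/7) = -134039/343, r(37/7) = -189571/343, r(41/7) = -258863/343, r(45/7) = -343451/343, r(7) = -1297.
T_7 = (Δx/2)·[r(x_0) + 2r(x_1) + ... + 2r(x_{6}) + r(x_7)].
Sum ≈ -2189.95918.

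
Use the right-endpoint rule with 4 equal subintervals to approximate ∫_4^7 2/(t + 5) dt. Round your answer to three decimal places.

Δt = (7 − 4)/4 = 0.75.
Right endpoints: 4.75, 5.5, 6.25, 7.
f(4.75) = 8/39, f(5.5) = 4/21, f(6.25) = 8/45, f(7) = 1/6.
Sum = Δt · [f(4.75) + f(5.5) + f(6.25) + f(7)].
Sum ≈ 0.555.

0.555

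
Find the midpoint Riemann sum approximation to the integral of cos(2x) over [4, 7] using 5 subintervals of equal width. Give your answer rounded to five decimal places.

0.00066

Δx = (7 − 4)/5 = 0.6.
Midpoints: 4.3, 4.9, 5.5, 6.1, 6.7.
f(4.3) ≈ -0.67872, f(4.9) ≈ -0.93043, f(5.5) ≈ 0.00443, f(6.1) ≈ 0.93363, f(6.7) ≈ 0.67219.
Sum = Δx · [f(4.3) + f(4.9) + f(5.5) + f(6.1) + f(6.7)].
Sum ≈ 0.00066.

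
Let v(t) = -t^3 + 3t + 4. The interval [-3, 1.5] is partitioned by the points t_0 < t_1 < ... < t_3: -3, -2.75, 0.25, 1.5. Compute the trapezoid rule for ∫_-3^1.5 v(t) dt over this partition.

42.90234375

Subinterval widths: 0.25, 3, 1.25.
v(-3) = 22, v(-2.75) = 16.546875, v(0.25) = 4.734375, v(1.5) = 5.125.
On each subinterval the trapezoid contributes (Δt_i/2)·[v(t_{i-1}) + v(t_i)].
Sum = 42.90234375.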